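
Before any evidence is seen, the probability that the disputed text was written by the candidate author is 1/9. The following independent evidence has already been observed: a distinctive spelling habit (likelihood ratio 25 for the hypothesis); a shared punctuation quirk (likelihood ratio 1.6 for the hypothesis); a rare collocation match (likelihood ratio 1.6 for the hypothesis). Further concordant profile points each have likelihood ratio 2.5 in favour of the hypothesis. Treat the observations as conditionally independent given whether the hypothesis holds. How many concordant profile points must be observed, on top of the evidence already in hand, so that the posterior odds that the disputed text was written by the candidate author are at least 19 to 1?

1

Prior odds = (1/9)/(8/9) = 0.125.
Combined Bayes factor of the evidence already in hand = 25 × 1.6 × 1.6 = 64.
Odds after that evidence = 0.125 × 64 = 8.
Target odds = 19.
Need 2.5ⁿ ≥ 19 ÷ 8 = 2.375.
2.5¹ = 2.5, which meets the required 2.375; so n = 1.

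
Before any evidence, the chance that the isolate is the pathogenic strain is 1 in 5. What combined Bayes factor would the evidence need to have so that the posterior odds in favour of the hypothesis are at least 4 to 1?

Prior odds = 0.2/0.8 = 0.25.
Target odds = 4.
Required Bayes factor = 4 ÷ 0.25 = 16.

16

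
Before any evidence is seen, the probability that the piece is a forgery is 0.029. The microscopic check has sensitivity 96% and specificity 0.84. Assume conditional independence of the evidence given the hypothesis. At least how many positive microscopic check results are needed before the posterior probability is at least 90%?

Prior odds: 0.029 ÷ 0.971 = 29/971.
False-positive rate = 1 − 0.84 = 0.16; likelihood ratio of a positive = 0.96/0.16 = 6.
Target posterior odds = 0.9/0.1 = 9.
Need (29/971) × 6ⁿ ≥ 9, i.e. 6ⁿ ≥ 8739/29.
6³ = 216 falls short of 8739/29 but 6⁴ = 1296 reaches it, so n = 4.

4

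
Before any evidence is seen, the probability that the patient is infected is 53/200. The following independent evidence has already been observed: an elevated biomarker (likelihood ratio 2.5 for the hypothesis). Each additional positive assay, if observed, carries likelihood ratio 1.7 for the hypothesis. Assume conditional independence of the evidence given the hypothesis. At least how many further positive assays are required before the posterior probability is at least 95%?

Prior odds = 0.265/0.735 = 53/147.
Bayes factor of the evidence already in hand = 2.5.
Odds after that evidence = (53/147) × 2.5 = 265/294.
Target odds = 0.95/0.05 = 19.
Need 1.7ⁿ ≥ 19 ÷ (265/294) = 5586/265.
1.7⁵ = 1419857/100000 falls short of 5586/265 but 1.7⁶ = 24137569/1000000 reaches it, so n = 6.

6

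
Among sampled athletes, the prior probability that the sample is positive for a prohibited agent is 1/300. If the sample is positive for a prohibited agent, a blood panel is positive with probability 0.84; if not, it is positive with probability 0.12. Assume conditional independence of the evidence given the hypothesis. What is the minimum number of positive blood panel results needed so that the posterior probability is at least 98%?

Prior odds: (1/300) ÷ (299/300) = 1/299.
Likelihood ratio of a positive = 0.84/0.12 = 7.
Target odds: 0.98 ÷ 0.02 = 49.
Require 7ⁿ ≥ 49 ÷ (1/299) = 14651.
7⁴ = 2401 falls short of 14651 but 7⁵ = 16807 reaches it, so n = 5.

5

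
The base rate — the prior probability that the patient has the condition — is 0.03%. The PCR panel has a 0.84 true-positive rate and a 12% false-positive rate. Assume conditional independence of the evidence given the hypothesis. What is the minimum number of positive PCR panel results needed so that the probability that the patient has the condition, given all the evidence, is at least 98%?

Prior odds: 0.0003 ÷ 0.9997 = 3/9997.
Likelihood ratio of a positive result = 0.84/0.12 = 7.
Target posterior odds = 0.98/0.02 = 49.
Need (3/9997) × 7ⁿ ≥ 49, i.e. 7ⁿ ≥ 489853/3.
7⁶ = 117649 falls short of 489853/3 but 7⁷ = 823543 reaches it, so n = 7.

7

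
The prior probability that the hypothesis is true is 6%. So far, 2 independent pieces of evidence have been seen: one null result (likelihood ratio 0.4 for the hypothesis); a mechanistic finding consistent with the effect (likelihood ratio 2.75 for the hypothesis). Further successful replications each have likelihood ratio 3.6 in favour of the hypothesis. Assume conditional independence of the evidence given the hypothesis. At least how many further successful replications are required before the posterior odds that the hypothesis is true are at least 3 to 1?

3

Prior odds = 0.06/0.94 = 3/47.
Combined Bayes factor of the evidence already in hand = 0.4 × 2.75 = 1.1.
Odds after that evidence = (3/47) × 1.1 = 33/470.
Target odds = 3.
Need 3.6ⁿ ≥ 3 ÷ (33/470) = 470/11.
3.6² = 12.96 falls short of 470/11 but 3.6³ = 46.656 reaches it, so n = 3.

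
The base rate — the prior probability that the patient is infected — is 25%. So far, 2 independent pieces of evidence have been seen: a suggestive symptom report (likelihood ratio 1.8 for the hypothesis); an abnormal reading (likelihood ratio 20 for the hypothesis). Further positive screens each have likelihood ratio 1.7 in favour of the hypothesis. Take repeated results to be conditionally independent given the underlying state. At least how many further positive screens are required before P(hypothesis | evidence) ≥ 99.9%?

Prior odds = 0.25/0.75 = 1/3.
Combined Bayes factor of the evidence already in hand = 1.8 × 20 = 36.
Odds after that evidence = (1/3) × 36 = 12.
Target odds = 0.999/0.001 = 999.
Need 1.7ⁿ ≥ 999 ÷ 12 = 83.25.
1.7⁸ ≈69.7576 falls short of 83.25 but 1.7⁹ ≈118.588 reaches it, so n = 9.

9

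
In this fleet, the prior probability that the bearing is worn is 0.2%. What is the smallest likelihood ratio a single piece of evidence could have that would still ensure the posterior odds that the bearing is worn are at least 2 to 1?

Prior odds = 0.002/0.998 = 1/499.
Target odds = 2.
Required Bayes factor = 2 ÷ (1/499) = 998.

998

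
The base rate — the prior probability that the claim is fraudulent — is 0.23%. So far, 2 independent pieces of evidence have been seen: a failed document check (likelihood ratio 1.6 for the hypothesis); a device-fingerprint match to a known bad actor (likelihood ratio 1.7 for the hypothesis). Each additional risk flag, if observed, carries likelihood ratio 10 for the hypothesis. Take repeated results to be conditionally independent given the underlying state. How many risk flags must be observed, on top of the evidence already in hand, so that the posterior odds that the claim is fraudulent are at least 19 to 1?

4

Prior odds = 0.0023/0.9977 = 23/9977.
Combined Bayes factor of the evidence already in hand = 1.6 × 1.7 = 2.72.
Odds after that evidence = (23/9977) × 2.72 = 1564/249425.
Target odds = 19.
Need 10ⁿ ≥ 19 ÷ (1564/249425) = 4739075/1564.
10³ = 1000 falls short of 4739075/1564 but 10⁴ = 10000 reaches it, so n = 4.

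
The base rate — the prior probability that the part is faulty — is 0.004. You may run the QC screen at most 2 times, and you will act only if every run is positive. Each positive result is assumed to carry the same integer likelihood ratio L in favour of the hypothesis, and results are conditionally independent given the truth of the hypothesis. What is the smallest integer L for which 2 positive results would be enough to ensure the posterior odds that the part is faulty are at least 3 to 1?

28

Prior odds = 0.004/0.996 = 1/249.
Target odds = 3.
Need L² ≥ 3 ÷ (1/249) = 747.
27² = 729 < 747 ≤ 784 = 28², so L = 28.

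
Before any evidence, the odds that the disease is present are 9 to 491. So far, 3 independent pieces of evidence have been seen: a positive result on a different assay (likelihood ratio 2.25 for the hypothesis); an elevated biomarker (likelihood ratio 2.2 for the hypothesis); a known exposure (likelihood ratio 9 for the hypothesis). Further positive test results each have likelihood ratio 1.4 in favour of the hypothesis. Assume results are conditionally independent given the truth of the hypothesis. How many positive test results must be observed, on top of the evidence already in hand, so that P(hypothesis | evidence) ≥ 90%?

Prior odds = 9/491.
Combined Bayes factor of the evidence already in hand = 2.25 × 2.2 × 9 = 44.55.
Odds after that evidence = (9/491) × 44.55 = 8019/9820.
Target odds = 0.9/0.1 = 9.
Need 1.4ⁿ ≥ 9 ÷ (8019/9820) = 9820/891.
1.4⁷ = 823543/78125 falls short of 9820/891 but 1.4⁸ = 5764801/390625 reaches it, so n = 8.

8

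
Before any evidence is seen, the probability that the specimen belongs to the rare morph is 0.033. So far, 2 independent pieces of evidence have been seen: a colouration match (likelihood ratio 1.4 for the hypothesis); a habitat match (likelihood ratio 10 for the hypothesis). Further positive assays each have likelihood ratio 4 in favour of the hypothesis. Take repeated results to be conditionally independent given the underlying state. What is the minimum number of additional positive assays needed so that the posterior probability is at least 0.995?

Prior odds = 0.033/0.967 = 33/967.
Combined Bayes factor of the evidence already in hand = 1.4 × 10 = 14.
Odds after that evidence = (33/967) × 14 = 462/967.
Target odds = 0.995/0.005 = 199.
Need 4ⁿ ≥ 199 ÷ (462/967) = 192433/462.
4⁴ = 256 falls short of 192433/462 but 4⁵ = 1024 reaches it, so n = 5.

5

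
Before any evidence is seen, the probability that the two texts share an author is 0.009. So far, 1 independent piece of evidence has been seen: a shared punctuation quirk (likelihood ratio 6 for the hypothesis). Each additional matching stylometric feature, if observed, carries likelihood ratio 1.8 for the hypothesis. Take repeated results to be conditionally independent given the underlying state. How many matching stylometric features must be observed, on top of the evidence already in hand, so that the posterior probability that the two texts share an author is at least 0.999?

Prior odds = 0.009/0.991 = 9/991.
Bayes factor of the evidence already in hand = 6.
Odds after that evidence = (9/991) × 6 = 54/991.
Target odds = 0.999/0.001 = 999.
Need 1.8ⁿ ≥ 999 ÷ (54/991) = 18333.5.
1.8¹⁶ ≈12144 falls short of 18333.5 but 1.8¹⁷ ≈21859.1 reaches it, so n = 17.

17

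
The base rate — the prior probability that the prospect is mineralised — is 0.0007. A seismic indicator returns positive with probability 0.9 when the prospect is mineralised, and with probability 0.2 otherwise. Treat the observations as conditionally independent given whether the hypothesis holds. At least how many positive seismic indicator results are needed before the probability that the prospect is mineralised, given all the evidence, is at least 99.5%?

Prior odds: 0.0007 ÷ 0.9993 = 7/9993.
Likelihood ratio of a positive result = 0.9/0.2 = 4.5.
Target odds: 0.995 ÷ 0.005 = 199.
Need (7/9993) × 4.5ⁿ ≥ 199, i.e. 4.5ⁿ ≥ 1988607/7.
4.5⁸ = 43046721/256 falls short of 1988607/7 but 4.5⁹ = 387420489/512 reaches it, so n = 9.

9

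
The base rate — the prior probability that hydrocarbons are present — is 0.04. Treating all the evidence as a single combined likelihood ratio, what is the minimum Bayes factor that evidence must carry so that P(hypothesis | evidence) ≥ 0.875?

168

Prior odds = 0.04/0.96 = 1/24.
Target odds = 0.875/0.125 = 7.
Required Bayes factor = 7 ÷ (1/24) = 168.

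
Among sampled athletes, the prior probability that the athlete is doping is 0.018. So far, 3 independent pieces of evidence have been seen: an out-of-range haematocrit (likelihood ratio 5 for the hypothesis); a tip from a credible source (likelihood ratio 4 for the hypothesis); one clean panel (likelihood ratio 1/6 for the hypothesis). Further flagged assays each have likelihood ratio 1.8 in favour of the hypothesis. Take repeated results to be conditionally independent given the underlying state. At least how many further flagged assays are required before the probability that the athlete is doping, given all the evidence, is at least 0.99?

13

Prior odds = 0.018/0.982 = 9/491.
Combined Bayes factor of the evidence already in hand = 5 × 4 × (1/6) = 10/3.
Odds after that evidence = (9/491) × 10/3 = 30/491.
Target odds = 0.99/0.01 = 99.
Need 1.8ⁿ ≥ 99 ÷ (30/491) = 1620.3.
1.8¹² ≈1156.83 falls short of 1620.3 but 1.8¹³ ≈2082.3 reaches it, so n = 13.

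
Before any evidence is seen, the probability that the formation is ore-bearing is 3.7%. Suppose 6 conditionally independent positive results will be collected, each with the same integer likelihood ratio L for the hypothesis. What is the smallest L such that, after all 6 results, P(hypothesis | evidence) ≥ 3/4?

3

Prior odds = 0.037/0.963 = 37/963.
Target odds = 0.75/0.25 = 3.
Need L⁶ ≥ 3 ÷ (37/963) = 2889/37.
2⁶ = 64 < 2889/37 ≤ 729 = 3⁶, so L = 3.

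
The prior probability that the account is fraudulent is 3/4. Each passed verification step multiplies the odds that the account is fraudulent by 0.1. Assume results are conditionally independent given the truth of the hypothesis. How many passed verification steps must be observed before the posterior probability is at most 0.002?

4

Prior odds = 0.75/0.25 = 3.
Likelihood ratio per passed verification step = 0.1.
Target odds: 0.002 ÷ 0.998 = 1/499.
Require 0.1ⁿ ≤ 1/499 ÷ 3 = 1/1497.
0.1³ = 0.001 is still above 1/1497 but 0.1⁴ = 0.0001 is at or below it, so n = 4.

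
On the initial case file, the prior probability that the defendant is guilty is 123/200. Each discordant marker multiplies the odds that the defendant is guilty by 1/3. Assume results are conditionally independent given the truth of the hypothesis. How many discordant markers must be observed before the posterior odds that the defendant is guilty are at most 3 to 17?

Prior odds: 0.615 ÷ 0.385 = 123/77.
Likelihood ratio per discordant marker = 1/3.
Target odds = 3/17.
Need (123/77) × (1/3)ⁿ ≤ 3/17, i.e. (1/3)ⁿ ≤ 77/697.
(1/3)² = 1/9 is still above 77/697 but (1/3)³ = 1/27 is at or below it, so n = 3.

3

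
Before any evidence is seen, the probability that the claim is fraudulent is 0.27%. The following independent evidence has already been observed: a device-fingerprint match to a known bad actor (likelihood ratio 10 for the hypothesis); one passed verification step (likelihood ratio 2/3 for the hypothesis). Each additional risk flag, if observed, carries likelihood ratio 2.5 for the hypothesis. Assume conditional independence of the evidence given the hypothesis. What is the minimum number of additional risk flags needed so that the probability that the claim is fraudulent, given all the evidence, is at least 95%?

Prior odds = 0.0027/0.9973 = 27/9973.
Combined Bayes factor of the evidence already in hand = 10 × (2/3) = 20/3.
Odds after that evidence = (27/9973) × 20/3 = 180/9973.
Target odds = 0.95/0.05 = 19.
Need 2.5ⁿ ≥ 19 ÷ (180/9973) = 189487/180.
2.5⁷ = 610.3515625 falls short of 189487/180 but 2.5⁸ = 390625/256 reaches it, so n = 8.

8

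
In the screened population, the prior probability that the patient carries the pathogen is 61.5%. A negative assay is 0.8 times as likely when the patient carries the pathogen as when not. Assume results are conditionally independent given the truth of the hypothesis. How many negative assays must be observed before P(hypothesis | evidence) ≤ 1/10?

12

Prior odds = 0.615/0.385 = 123/77.
Likelihood ratio per negative assay = 0.8.
Target odds: 0.1 ÷ 0.9 = 1/9.
Need (123/77) × 0.8ⁿ ≤ 1/9, i.e. 0.8ⁿ ≤ 77/1107.
0.8¹¹ = 4194304/48828125 is still above 77/1107 but 0.8¹² = 16777216/244140625 is at or below it, so n = 12.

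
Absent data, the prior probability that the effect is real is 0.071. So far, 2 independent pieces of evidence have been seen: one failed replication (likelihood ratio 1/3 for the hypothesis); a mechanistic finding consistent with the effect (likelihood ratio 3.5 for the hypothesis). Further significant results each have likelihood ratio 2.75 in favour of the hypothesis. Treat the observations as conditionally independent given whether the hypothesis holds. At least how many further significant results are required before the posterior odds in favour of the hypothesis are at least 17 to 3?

5

Prior odds = 0.071/0.929 = 71/929.
Combined Bayes factor of the evidence already in hand = (1/3) × 3.5 = 7/6.
Odds after that evidence = (71/929) × 7/6 = 497/5574.
Target odds = 17/3.
Need 2.75ⁿ ≥ 17/3 ÷ (497/5574) = 31586/497.
2.75⁴ = 57.19140625 falls short of 31586/497 but 2.75⁵ = 161051/1024 reaches it, so n = 5.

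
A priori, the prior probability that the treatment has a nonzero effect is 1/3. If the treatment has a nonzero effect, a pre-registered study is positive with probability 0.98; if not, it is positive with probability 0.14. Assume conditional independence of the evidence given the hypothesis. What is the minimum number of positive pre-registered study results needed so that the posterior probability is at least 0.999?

Prior odds: (1/3) ÷ (2/3) = 0.5.
Likelihood ratio of a positive = 0.98/0.14 = 7.
Target odds: 0.999 ÷ 0.001 = 999.
Need 0.5 × 7ⁿ ≥ 999, i.e. 7ⁿ ≥ 1998.
7³ = 343 falls short of 1998 but 7⁴ = 2401 reaches it, so n = 4.

4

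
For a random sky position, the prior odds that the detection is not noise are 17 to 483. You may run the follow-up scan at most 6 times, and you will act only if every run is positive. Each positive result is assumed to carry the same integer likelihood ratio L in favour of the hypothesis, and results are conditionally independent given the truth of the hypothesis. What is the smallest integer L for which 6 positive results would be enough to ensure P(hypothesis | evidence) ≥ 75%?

3

Prior odds = 17/483.
Target odds = 0.75/0.25 = 3.
Need L⁶ ≥ 3 ÷ (17/483) = 1449/17.
2⁶ = 64 < 1449/17 ≤ 729 = 3⁶, so L = 3.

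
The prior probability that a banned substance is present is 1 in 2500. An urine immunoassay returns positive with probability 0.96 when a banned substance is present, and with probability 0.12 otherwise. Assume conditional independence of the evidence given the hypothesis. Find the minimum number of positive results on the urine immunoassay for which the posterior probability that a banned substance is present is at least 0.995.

7

Prior odds = 0.0004/0.9996 = 1/2499.
Likelihood ratio of a positive result = 0.96/0.12 = 8.
Target posterior odds = 0.995/0.005 = 199.
Need (1/2499) × 8ⁿ ≥ 199, i.e. 8ⁿ ≥ 497301.
8⁶ = 262144 falls short of 497301 but 8⁷ = 2097152 reaches it, so n = 7.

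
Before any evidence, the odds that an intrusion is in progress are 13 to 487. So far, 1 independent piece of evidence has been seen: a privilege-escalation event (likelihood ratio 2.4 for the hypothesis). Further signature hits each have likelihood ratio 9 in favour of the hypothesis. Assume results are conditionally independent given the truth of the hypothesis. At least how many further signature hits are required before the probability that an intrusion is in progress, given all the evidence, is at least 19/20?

3

Prior odds = 13/487.
Bayes factor of the evidence already in hand = 2.4.
Odds after that evidence = (13/487) × 2.4 = 156/2435.
Target odds = 0.95/0.05 = 19.
Need 9ⁿ ≥ 19 ÷ (156/2435) = 46265/156.
9² = 81 falls short of 46265/156 but 9³ = 729 reaches it, so n = 3.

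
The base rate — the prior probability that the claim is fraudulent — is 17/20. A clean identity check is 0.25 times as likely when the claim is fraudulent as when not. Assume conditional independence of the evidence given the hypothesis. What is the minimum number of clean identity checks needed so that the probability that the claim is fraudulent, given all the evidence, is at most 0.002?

6

Prior odds = 0.85/0.15 = 17/3.
Likelihood ratio per clean identity check = 0.25.
Target posterior odds = 0.002/0.998 = 1/499.
Require 0.25ⁿ ≤ 1/499 ÷ (17/3) = 3/8483.
0.25⁵ = 1/1024 is still above 3/8483 but 0.25⁶ = 1/4096 is at or below it, so n = 6.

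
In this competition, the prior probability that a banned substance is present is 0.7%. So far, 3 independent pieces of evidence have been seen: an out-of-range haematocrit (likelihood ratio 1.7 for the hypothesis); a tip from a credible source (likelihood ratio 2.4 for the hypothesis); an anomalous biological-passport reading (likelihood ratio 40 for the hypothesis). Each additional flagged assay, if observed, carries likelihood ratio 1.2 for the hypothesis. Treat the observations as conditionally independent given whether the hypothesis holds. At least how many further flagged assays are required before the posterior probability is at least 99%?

25

Prior odds = 0.007/0.993 = 7/993.
Combined Bayes factor of the evidence already in hand = 1.7 × 2.4 × 40 = 163.2.
Odds after that evidence = (7/993) × 163.2 = 1904/1655.
Target odds = 0.99/0.01 = 99.
Need 1.2ⁿ ≥ 99 ÷ (1904/1655) = 163845/1904.
1.2²⁴ ≈79.4968 falls short of 163845/1904 but 1.2²⁵ ≈95.3962 reaches it, so n = 25.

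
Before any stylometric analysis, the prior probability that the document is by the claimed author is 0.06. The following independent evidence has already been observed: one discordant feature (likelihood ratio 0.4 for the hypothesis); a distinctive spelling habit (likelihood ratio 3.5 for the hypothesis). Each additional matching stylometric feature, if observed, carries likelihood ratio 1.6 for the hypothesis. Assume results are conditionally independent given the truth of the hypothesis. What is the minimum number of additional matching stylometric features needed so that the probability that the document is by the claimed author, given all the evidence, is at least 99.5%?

Prior odds = 0.06/0.94 = 3/47.
Combined Bayes factor of the evidence already in hand = 0.4 × 3.5 = 1.4.
Odds after that evidence = (3/47) × 1.4 = 21/235.
Target odds = 0.995/0.005 = 199.
Need 1.6ⁿ ≥ 199 ÷ (21/235) = 46765/21.
1.6¹⁶ ≈1844.67 falls short of 46765/21 but 1.6¹⁷ ≈2951.48 reaches it, so n = 17.

17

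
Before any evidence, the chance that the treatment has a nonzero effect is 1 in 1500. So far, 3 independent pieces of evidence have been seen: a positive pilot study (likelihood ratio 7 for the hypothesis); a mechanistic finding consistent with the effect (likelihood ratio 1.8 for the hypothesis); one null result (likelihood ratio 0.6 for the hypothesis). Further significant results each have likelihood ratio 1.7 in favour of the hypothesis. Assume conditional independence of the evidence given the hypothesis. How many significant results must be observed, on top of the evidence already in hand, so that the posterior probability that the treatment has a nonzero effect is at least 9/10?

Prior odds = (1/1500)/(1499/1500) = 1/1499.
Combined Bayes factor of the evidence already in hand = 7 × 1.8 × 0.6 = 7.56.
Odds after that evidence = (1/1499) × 7.56 = 189/37475.
Target odds = 0.9/0.1 = 9.
Need 1.7ⁿ ≥ 9 ÷ (189/37475) = 37475/21.
1.7¹⁴ ≈1683.78 falls short of 37475/21 but 1.7¹⁵ ≈2862.42 reaches it, so n = 15.

15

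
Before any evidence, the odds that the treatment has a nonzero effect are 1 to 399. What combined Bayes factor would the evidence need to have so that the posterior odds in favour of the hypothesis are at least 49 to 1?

Prior odds = 1/399.
Target odds = 49.
Required Bayes factor = 49 ÷ (1/399) = 19551.

19551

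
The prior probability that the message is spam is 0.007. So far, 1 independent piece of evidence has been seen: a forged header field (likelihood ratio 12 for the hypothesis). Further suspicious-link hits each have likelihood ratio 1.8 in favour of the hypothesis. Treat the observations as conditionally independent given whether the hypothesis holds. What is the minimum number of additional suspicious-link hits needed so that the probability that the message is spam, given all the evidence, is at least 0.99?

13

Prior odds = 0.007/0.993 = 7/993.
Bayes factor of the evidence already in hand = 12.
Odds after that evidence = (7/993) × 12 = 28/331.
Target odds = 0.99/0.01 = 99.
Need 1.8ⁿ ≥ 99 ÷ (28/331) = 32769/28.
1.8¹² ≈1156.83 falls short of 32769/28 but 1.8¹³ ≈2082.3 reaches it, so n = 13.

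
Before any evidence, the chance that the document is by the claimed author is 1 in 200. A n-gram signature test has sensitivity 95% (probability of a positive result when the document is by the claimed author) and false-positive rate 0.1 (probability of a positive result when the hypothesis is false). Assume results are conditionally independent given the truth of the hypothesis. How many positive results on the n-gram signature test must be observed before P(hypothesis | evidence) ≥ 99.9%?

6

Prior odds: 0.005 ÷ 0.995 = 1/199.
Likelihood ratio of a positive result = 0.95/0.1 = 9.5.
Target posterior odds = 0.999/0.001 = 999.
Need (1/199) × 9.5ⁿ ≥ 999, i.e. 9.5ⁿ ≥ 198801.
9.5⁵ = 77378.09375 falls short of 198801 but 9.5⁶ = 47045881/64 reaches it, so n = 6.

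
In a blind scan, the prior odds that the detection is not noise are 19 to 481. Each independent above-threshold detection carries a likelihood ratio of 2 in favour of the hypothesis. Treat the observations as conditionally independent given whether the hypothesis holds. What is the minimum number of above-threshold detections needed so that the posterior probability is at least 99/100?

Prior odds = 19/481.
Likelihood ratio per above-threshold detection = 2.
Target odds: 0.99 ÷ 0.01 = 99.
Require 2ⁿ ≥ 99 ÷ (19/481) = 47619/19.
2¹¹ = 2048 falls short of 47619/19 but 2¹² = 4096 reaches it, so n = 12.

12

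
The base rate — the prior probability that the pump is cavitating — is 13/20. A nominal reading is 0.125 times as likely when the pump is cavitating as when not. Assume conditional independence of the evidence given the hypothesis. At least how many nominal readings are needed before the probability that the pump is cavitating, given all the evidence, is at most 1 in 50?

3

Prior odds = 0.65/0.35 = 13/7.
Likelihood ratio per nominal reading = 0.125.
Target odds: 0.02 ÷ 0.98 = 1/49.
Need (13/7) × 0.125ⁿ ≤ 1/49, i.e. 0.125ⁿ ≤ 1/91.
0.125² = 0.015625 is still above 1/91 but 0.125³ = 0.001953125 is at or below it, so n = 3.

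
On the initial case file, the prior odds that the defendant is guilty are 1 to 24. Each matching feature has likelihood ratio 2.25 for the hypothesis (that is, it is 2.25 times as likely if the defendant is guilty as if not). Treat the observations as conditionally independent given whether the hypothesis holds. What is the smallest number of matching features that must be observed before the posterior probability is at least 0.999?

Prior odds = 1/24.
Likelihood ratio per matching feature = 2.25.
Target odds: 0.999 ÷ 0.001 = 999.
Require 2.25ⁿ ≥ 999 ÷ (1/24) = 23976.
2.25¹² ≈16834.1 falls short of 23976 but 2.25¹³ ≈37876.8 reaches it, so n = 13.

13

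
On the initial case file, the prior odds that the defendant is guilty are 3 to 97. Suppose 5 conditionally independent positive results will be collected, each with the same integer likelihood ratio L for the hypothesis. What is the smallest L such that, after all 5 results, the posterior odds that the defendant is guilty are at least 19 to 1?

4

Prior odds = 3/97.
Target odds = 19.
Need L⁵ ≥ 19 ÷ (3/97) = 1843/3.
3⁵ = 243 < 1843/3 ≤ 1024 = 4⁵, so L = 4.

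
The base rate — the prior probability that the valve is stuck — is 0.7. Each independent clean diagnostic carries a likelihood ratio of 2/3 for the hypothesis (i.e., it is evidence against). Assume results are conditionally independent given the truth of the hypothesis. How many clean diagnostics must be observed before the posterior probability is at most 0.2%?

18

Prior odds = 0.7/0.3 = 7/3.
Likelihood ratio per clean diagnostic = 2/3.
Target posterior odds = 0.002/0.998 = 1/499.
Require (2/3)ⁿ ≤ 1/499 ÷ (7/3) = 3/3493.
(2/3)¹⁷ = 131072/129140163 is still above 3/3493 but (2/3)¹⁸ = 262144/387420489 is at or below it, so n = 18.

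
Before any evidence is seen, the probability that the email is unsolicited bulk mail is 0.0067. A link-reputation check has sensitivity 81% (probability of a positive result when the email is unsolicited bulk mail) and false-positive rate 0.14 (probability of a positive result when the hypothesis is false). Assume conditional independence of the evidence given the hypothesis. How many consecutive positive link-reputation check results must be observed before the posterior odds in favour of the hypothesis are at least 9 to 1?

Prior odds = 0.0067/0.9933 = 67/9933.
Likelihood ratio of a positive result = 0.81/0.14 = 81/14.
Target odds = 9.
Require (81/14)ⁿ ≥ 9 ÷ (67/9933) = 89397/67.
(81/14)⁴ = 43046721/38416 falls short of 89397/67 but (81/14)⁵ ≈6483.13 reaches it, so n = 5.

5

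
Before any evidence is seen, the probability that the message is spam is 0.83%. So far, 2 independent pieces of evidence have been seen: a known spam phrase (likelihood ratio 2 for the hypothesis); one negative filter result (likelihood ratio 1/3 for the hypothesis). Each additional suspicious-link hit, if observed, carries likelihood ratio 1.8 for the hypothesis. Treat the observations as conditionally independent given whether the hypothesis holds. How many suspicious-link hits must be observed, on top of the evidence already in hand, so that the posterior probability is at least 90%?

Prior odds = 0.0083/0.9917 = 83/9917.
Combined Bayes factor of the evidence already in hand = 2 × (1/3) = 2/3.
Odds after that evidence = (83/9917) × 2/3 = 166/29751.
Target odds = 0.9/0.1 = 9.
Need 1.8ⁿ ≥ 9 ÷ (166/29751) = 267759/166.
1.8¹² ≈1156.83 falls short of 267759/166 but 1.8¹³ ≈2082.3 reaches it, so n = 13.

13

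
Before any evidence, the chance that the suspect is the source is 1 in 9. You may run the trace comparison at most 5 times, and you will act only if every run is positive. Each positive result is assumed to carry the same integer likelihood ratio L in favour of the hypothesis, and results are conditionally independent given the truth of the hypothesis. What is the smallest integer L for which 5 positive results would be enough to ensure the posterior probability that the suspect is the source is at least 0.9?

Prior odds = (1/9)/(8/9) = 0.125.
Target odds = 0.9/0.1 = 9.
Need L⁵ ≥ 9 ÷ 0.125 = 72.
2⁵ = 32 < 72 ≤ 243 = 3⁵, so L = 3.

3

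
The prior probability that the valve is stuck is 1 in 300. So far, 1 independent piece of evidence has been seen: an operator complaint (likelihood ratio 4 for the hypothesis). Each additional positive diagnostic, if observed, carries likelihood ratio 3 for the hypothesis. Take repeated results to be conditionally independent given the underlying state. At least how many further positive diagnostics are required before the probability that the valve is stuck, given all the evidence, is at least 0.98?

8

Prior odds = (1/300)/(299/300) = 1/299.
Bayes factor of the evidence already in hand = 4.
Odds after that evidence = (1/299) × 4 = 4/299.
Target odds = 0.98/0.02 = 49.
Need 3ⁿ ≥ 49 ÷ (4/299) = 3662.75.
3⁷ = 2187 falls short of 3662.75 but 3⁸ = 6561 reaches it, so n = 8.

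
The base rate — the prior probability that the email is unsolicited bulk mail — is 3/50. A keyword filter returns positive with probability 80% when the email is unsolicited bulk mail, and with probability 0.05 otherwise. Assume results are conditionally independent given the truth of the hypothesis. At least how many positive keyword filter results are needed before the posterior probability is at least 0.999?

4

Prior odds = 0.06/0.94 = 3/47.
Likelihood ratio of a positive result = 0.8/0.05 = 16.
Target odds: 0.999 ÷ 0.001 = 999.
Need (3/47) × 16ⁿ ≥ 999, i.e. 16ⁿ ≥ 15651.
16³ = 4096 falls short of 15651 but 16⁴ = 65536 reaches it, so n = 4.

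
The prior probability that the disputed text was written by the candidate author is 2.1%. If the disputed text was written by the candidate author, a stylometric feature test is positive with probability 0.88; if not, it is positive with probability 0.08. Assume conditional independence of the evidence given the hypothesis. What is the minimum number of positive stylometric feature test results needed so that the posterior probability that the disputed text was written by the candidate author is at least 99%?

4

Prior odds = 0.021/0.979 = 21/979.
Likelihood ratio of a positive = 0.88/0.08 = 11.
Target posterior odds = 0.99/0.01 = 99.
Require 11ⁿ ≥ 99 ÷ (21/979) = 32307/7.
11³ = 1331 falls short of 32307/7 but 11⁴ = 14641 reaches it, so n = 4.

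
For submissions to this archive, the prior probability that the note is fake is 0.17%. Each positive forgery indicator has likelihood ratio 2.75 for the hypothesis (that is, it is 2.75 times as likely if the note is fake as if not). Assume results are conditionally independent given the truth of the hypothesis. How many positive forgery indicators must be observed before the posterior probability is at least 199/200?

Prior odds = 0.0017/0.9983 = 17/9983.
Likelihood ratio per positive forgery indicator = 2.75.
Target odds: 0.995 ÷ 0.005 = 199.
Need (17/9983) × 2.75ⁿ ≥ 199, i.e. 2.75ⁿ ≥ 1986617/17.
2.75¹¹ ≈68023.6 falls short of 1986617/17 but 2.75¹² ≈187065 reaches it, so n = 12.

12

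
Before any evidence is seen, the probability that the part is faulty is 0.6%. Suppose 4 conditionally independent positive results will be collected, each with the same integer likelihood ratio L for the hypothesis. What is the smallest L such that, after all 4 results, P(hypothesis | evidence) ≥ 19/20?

Prior odds = 0.006/0.994 = 3/497.
Target odds = 0.95/0.05 = 19.
Need L⁴ ≥ 19 ÷ (3/497) = 9443/3.
7⁴ = 2401 < 9443/3 ≤ 4096 = 8⁴, so L = 8.

8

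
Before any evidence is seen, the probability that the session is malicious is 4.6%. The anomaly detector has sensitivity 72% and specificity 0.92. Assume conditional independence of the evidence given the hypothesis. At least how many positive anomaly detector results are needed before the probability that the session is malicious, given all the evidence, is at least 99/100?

4

Prior odds = 0.046/0.954 = 23/477.
False-positive rate = 1 − 0.92 = 0.08; likelihood ratio of a positive = 0.72/0.08 = 9.
Target posterior odds = 0.99/0.01 = 99.
Require 9ⁿ ≥ 99 ÷ (23/477) = 47223/23.
9³ = 729 falls short of 47223/23 but 9⁴ = 6561 reaches it, so n = 4.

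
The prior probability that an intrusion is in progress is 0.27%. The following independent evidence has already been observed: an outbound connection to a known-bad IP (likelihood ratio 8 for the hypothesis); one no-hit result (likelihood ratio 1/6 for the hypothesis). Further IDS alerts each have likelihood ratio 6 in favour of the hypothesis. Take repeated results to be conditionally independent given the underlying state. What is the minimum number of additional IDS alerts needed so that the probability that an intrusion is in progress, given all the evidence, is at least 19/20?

5

Prior odds = 0.0027/0.9973 = 27/9973.
Combined Bayes factor of the evidence already in hand = 8 × (1/6) = 4/3.
Odds after that evidence = (27/9973) × 4/3 = 36/9973.
Target odds = 0.95/0.05 = 19.
Need 6ⁿ ≥ 19 ÷ (36/9973) = 189487/36.
6⁴ = 1296 falls short of 189487/36 but 6⁵ = 7776 reaches it, so n = 5.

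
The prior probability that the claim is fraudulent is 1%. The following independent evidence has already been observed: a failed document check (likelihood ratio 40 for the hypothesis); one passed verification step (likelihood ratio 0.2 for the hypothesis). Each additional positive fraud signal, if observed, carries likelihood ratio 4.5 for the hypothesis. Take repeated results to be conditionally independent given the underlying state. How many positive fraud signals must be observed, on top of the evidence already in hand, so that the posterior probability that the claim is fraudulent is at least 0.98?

5

Prior odds = 0.01/0.99 = 1/99.
Combined Bayes factor of the evidence already in hand = 40 × 0.2 = 8.
Odds after that evidence = (1/99) × 8 = 8/99.
Target odds = 0.98/0.02 = 49.
Need 4.5ⁿ ≥ 49 ÷ (8/99) = 606.375.
4.5⁴ = 410.0625 falls short of 606.375 but 4.5⁵ = 1845.28125 reaches it, so n = 5.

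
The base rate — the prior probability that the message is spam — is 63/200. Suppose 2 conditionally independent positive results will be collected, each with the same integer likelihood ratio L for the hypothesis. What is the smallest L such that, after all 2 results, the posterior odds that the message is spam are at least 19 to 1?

7

Prior odds = 0.315/0.685 = 63/137.
Target odds = 19.
Need L² ≥ 19 ÷ (63/137) = 2603/63.
6² = 36 < 2603/63 ≤ 49 = 7², so L = 7.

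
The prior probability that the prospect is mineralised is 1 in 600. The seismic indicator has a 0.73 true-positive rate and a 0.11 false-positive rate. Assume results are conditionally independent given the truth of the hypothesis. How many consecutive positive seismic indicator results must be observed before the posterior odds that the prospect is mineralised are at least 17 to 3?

Prior odds = (1/600)/(599/600) = 1/599.
Likelihood ratio of a positive result = 0.73/0.11 = 73/11.
Target odds = 17/3.
Require (73/11)ⁿ ≥ 17/3 ÷ (1/599) = 10183/3.
(73/11)⁴ = 28398241/14641 falls short of 10183/3 but (73/11)⁵ ≈12872.1 reaches it, so n = 5.

5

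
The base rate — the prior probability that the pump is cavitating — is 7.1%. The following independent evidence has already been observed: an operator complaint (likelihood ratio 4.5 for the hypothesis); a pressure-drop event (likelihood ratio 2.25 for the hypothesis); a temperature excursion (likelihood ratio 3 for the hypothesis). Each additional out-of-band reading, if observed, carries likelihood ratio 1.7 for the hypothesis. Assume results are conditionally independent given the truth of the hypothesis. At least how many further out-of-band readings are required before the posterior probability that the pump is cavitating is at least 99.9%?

Prior odds = 0.071/0.929 = 71/929.
Combined Bayes factor of the evidence already in hand = 4.5 × 2.25 × 3 = 30.375.
Odds after that evidence = (71/929) × 30.375 = 17253/7432.
Target odds = 0.999/0.001 = 999.
Need 1.7ⁿ ≥ 999 ÷ (17253/7432) = 274984/639.
1.7¹¹ ≈342.719 falls short of 274984/639 but 1.7¹² ≈582.622 reaches it, so n = 12.

12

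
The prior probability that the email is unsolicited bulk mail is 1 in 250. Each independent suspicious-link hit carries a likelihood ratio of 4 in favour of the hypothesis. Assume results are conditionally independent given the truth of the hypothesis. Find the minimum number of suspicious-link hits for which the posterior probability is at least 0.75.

Prior odds = 0.004/0.996 = 1/249.
Likelihood ratio per suspicious-link hit = 4.
Target odds: 0.75 ÷ 0.25 = 3.
Require 4ⁿ ≥ 3 ÷ (1/249) = 747.
4⁴ = 256 falls short of 747 but 4⁵ = 1024 reaches it, so n = 5.

5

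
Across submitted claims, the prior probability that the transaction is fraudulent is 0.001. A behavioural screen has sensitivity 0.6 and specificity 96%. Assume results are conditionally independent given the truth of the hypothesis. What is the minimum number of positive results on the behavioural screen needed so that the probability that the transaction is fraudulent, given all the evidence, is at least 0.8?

Prior odds = 0.001/0.999 = 1/999.
False-positive rate = 1 − 0.96 = 0.04; likelihood ratio of a positive = 0.6/0.04 = 15.
Target posterior odds = 0.8/0.2 = 4.
Need (1/999) × 15ⁿ ≥ 4, i.e. 15ⁿ ≥ 3996.
15³ = 3375 falls short of 3996 but 15⁴ = 50625 reaches it, so n = 4.

4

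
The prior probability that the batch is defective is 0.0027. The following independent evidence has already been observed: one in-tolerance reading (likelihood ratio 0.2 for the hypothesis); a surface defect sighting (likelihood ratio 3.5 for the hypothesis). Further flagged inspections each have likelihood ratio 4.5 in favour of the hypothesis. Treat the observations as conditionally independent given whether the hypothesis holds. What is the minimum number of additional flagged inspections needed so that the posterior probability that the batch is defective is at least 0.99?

Prior odds = 0.0027/0.9973 = 27/9973.
Combined Bayes factor of the evidence already in hand = 0.2 × 3.5 = 0.7.
Odds after that evidence = (27/9973) × 0.7 = 189/99730.
Target odds = 0.99/0.01 = 99.
Need 4.5ⁿ ≥ 99 ÷ (189/99730) = 1097030/21.
4.5⁷ = 4782969/128 falls short of 1097030/21 but 4.5⁸ = 43046721/256 reaches it, so n = 8.

8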